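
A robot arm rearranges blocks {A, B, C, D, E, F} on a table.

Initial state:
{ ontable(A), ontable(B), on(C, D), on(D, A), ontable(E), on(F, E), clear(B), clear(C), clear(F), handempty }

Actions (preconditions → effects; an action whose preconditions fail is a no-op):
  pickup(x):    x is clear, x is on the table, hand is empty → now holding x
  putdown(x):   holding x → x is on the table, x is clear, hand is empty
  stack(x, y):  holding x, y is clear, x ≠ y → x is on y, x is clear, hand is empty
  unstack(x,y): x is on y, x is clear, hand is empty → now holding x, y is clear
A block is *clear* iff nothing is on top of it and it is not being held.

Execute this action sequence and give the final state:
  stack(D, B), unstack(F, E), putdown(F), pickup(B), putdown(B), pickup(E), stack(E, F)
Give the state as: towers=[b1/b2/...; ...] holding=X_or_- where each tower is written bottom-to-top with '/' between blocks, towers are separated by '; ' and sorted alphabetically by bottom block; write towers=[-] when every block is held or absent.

towers=[A/D/C; B; F/E] holding=-

step 1 (stack(D, B)) [no-op]: towers=[A/D/C; B; E/F] holding=-
step 2 (unstack(F, E)): towers=[A/D/C; B; E] holding=F
step 3 (putdown(F)): towers=[A/D/C; B; E; F] holding=-
step 4 (pickup(B)): towers=[A/D/C; E; F] holding=B
step 5 (putdown(B)): towers=[A/D/C; B; E; F] holding=-
step 6 (pickup(E)): towers=[A/D/C; B; F] holding=E
step 7 (stack(E, F)): towers=[A/D/C; B; F/E] holding=-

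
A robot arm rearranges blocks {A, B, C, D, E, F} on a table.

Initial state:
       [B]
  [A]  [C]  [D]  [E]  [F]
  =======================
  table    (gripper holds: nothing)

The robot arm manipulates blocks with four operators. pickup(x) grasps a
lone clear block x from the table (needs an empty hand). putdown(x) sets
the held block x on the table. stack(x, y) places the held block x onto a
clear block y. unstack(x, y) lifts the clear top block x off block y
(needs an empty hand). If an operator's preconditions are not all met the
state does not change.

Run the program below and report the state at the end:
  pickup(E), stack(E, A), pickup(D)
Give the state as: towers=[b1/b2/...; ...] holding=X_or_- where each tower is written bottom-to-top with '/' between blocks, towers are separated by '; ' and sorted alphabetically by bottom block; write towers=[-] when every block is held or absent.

towers=[A/E; C/B; F] holding=D

step 1 (pickup(E)): towers=[A; C/B; D; F] holding=E
step 2 (stack(E, A)): towers=[A/E; C/B; D; F] holding=-
step 3 (pickup(D)): towers=[A/E; C/B; F] holding=D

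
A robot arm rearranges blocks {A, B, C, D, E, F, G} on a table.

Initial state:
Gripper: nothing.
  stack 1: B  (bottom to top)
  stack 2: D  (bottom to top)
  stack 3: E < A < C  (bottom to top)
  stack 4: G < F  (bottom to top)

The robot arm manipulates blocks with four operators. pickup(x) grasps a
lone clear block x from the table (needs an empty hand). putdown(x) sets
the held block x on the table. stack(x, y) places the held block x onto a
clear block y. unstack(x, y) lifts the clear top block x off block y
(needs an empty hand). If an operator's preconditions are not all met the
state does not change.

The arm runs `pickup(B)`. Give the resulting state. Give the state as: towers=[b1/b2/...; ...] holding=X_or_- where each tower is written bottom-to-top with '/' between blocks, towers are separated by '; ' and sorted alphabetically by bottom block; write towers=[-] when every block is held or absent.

towers=[D; E/A/C; G/F] holding=B

before: towers=[B; D; E/A/C; G/F] holding=-
pre[pickup(B)]: clear(B) ✓, ontable(B) ✓, handempty ✓
all met → apply pickup(B)
after:  towers=[D; E/A/C; G/F] holding=B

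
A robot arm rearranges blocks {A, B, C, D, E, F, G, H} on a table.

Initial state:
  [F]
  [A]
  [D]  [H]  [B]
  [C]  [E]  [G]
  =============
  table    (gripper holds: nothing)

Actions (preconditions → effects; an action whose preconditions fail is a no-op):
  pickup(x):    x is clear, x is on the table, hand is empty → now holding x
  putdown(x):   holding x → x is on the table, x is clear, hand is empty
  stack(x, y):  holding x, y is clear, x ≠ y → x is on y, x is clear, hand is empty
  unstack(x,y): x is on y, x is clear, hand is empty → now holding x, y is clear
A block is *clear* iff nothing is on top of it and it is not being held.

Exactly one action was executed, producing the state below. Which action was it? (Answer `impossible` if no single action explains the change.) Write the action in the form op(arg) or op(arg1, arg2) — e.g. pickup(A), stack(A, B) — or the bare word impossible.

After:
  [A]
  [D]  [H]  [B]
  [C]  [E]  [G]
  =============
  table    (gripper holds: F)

target: towers=[C/D/A; E/H; G/B] holding=F
     unstack(H, E) → towers=[C/D/A/F; E; G/B] holding=H
     unstack(B, G) → towers=[C/D/A/F; E/H; G] holding=B
     unstack(F, A) → towers=[C/D/A; E/H; G/B] holding=F  ← match

unstack(F, A)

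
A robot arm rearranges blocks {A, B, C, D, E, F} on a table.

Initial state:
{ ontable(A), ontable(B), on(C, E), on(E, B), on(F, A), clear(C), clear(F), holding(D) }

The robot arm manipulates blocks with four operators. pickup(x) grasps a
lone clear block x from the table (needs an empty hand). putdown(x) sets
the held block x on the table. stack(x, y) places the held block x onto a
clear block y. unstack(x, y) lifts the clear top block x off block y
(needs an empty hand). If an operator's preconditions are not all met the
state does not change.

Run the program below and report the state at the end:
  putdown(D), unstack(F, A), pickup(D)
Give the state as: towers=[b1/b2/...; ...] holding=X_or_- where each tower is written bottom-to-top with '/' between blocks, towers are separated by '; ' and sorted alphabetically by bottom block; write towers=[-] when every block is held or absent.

towers=[A; B/E/C; D] holding=F

step 1 (putdown(D)): towers=[A/F; B/E/C; D] holding=-
step 2 (unstack(F, A)): towers=[A; B/E/C; D] holding=F
step 3 (pickup(D)) [no-op]: towers=[A; B/E/C; D] holding=F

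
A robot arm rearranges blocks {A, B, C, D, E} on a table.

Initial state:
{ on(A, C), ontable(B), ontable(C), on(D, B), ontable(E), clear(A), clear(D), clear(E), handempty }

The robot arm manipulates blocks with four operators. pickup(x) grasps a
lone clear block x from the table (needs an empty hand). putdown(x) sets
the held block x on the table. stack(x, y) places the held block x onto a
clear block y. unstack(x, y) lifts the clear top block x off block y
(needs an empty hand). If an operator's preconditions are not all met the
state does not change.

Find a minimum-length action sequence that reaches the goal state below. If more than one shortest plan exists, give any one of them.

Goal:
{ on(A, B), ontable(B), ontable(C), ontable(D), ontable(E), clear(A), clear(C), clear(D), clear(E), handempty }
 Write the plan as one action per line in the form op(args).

step 1 (unstack(D, B)): towers=[B; C/A; E] holding=D
step 2 (putdown(D)): towers=[B; C/A; D; E] holding=-
step 3 (unstack(A, C)): towers=[B; C; D; E] holding=A
step 4 (stack(A, B)): towers=[B/A; C; D; E] holding=-
goal check: towers=[B/A; C; D; E] holding=- — reached (length 4, optimal by BFS)

unstack(D, B)
putdown(D)
unstack(A, C)
stack(A, B)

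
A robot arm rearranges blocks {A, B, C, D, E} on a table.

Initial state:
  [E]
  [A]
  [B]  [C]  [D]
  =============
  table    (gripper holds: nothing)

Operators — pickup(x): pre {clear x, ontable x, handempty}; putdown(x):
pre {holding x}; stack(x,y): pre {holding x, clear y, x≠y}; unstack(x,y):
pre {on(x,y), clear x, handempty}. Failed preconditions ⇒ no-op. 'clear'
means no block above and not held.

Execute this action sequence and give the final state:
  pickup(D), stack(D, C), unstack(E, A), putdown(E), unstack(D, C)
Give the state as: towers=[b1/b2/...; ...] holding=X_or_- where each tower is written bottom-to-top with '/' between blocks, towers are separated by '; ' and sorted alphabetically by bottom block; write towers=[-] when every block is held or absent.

towers=[B/A; C; E] holding=D

step 1 (pickup(D)): towers=[B/A/E; C] holding=D
step 2 (stack(D, C)): towers=[B/A/E; C/D] holding=-
step 3 (unstack(E, A)): towers=[B/A; C/D] holding=E
step 4 (putdown(E)): towers=[B/A; C/D; E] holding=-
step 5 (unstack(D, C)): towers=[B/A; C; E] holding=D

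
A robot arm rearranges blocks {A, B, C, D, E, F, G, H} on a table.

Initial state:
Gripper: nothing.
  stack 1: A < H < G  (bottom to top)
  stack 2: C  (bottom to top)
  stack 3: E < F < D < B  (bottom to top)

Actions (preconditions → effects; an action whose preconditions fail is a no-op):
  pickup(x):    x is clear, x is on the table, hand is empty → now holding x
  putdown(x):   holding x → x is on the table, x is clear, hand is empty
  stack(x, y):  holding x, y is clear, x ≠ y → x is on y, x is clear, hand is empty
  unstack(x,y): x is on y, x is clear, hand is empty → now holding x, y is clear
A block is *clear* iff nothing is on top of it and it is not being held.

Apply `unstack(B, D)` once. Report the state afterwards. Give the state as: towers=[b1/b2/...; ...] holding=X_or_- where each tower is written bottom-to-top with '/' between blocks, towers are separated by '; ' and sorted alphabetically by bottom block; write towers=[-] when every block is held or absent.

before: towers=[A/H/G; C; E/F/D/B] holding=-
pre[unstack(B, D)]: on(B,D) ✓, clear(B) ✓, handempty ✓
all met → apply unstack(B, D)
after:  towers=[A/H/G; C; E/F/D] holding=B

towers=[A/H/G; C; E/F/D] holding=B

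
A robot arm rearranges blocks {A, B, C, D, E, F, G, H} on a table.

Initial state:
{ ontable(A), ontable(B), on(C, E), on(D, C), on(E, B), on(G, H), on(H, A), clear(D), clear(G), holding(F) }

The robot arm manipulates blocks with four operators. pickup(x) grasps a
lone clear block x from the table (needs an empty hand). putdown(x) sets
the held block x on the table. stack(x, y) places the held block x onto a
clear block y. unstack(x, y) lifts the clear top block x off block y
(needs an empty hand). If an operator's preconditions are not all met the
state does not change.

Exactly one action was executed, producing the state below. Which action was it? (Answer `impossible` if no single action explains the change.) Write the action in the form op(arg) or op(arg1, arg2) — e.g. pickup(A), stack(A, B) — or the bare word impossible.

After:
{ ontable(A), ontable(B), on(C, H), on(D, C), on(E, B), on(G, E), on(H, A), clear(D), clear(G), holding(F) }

impossible

target: towers=[A/H/C/D; B/E/G] holding=F
        putdown(F) → towers=[A/H/G; B/E/C/D; F] holding=-
       stack(F, G) → towers=[A/H/G/F; B/E/C/D] holding=-
       stack(F, D) → towers=[A/H/G; B/E/C/D/F] holding=-
none of the 3 applicable actions match → impossible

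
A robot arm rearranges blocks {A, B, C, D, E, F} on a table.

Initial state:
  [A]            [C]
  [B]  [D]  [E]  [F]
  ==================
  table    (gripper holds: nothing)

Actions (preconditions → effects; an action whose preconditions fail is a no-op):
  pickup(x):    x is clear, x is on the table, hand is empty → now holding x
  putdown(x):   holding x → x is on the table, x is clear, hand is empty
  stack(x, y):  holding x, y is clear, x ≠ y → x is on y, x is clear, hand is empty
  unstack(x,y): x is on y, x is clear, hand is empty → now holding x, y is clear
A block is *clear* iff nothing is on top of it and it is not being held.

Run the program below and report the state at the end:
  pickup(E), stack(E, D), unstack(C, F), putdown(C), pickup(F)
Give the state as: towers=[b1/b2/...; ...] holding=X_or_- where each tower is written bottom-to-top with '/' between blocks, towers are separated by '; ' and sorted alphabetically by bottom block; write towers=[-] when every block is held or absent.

towers=[B/A; C; D/E] holding=F

step 1 (pickup(E)): towers=[B/A; D; F/C] holding=E
step 2 (stack(E, D)): towers=[B/A; D/E; F/C] holding=-
step 3 (unstack(C, F)): towers=[B/A; D/E; F] holding=C
step 4 (putdown(C)): towers=[B/A; C; D/E; F] holding=-
step 5 (pickup(F)): towers=[B/A; C; D/E] holding=F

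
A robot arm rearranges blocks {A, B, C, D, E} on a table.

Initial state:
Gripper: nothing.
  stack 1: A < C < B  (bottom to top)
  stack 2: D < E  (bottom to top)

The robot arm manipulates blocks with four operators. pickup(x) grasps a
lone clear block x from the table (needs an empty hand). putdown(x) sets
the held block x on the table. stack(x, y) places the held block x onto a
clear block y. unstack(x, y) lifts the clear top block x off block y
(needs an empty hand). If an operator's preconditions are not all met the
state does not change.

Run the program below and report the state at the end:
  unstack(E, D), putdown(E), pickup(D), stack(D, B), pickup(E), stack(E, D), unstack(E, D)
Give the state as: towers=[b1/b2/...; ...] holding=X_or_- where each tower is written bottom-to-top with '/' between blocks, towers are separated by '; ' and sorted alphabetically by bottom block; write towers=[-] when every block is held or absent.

towers=[A/C/B/D] holding=E

step 1 (unstack(E, D)): towers=[A/C/B; D] holding=E
step 2 (putdown(E)): towers=[A/C/B; D; E] holding=-
step 3 (pickup(D)): towers=[A/C/B; E] holding=D
step 4 (stack(D, B)): towers=[A/C/B/D; E] holding=-
step 5 (pickup(E)): towers=[A/C/B/D] holding=E
step 6 (stack(E, D)): towers=[A/C/B/D/E] holding=-
step 7 (unstack(E, D)): towers=[A/C/B/D] holding=E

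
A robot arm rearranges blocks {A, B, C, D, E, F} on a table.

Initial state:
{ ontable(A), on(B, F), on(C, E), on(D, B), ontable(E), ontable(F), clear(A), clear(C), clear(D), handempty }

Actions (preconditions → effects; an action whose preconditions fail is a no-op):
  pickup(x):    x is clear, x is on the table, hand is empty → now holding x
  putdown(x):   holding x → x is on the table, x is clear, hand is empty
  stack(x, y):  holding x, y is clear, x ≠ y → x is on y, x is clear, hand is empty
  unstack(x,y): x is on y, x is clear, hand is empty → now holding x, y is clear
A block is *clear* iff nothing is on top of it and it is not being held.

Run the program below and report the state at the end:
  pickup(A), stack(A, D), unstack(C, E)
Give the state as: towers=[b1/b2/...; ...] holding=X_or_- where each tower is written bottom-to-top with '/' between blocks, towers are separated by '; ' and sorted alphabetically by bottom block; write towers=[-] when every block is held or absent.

towers=[E; F/B/D/A] holding=C

step 1 (pickup(A)): towers=[E/C; F/B/D] holding=A
step 2 (stack(A, D)): towers=[E/C; F/B/D/A] holding=-
step 3 (unstack(C, E)): towers=[E; F/B/D/A] holding=C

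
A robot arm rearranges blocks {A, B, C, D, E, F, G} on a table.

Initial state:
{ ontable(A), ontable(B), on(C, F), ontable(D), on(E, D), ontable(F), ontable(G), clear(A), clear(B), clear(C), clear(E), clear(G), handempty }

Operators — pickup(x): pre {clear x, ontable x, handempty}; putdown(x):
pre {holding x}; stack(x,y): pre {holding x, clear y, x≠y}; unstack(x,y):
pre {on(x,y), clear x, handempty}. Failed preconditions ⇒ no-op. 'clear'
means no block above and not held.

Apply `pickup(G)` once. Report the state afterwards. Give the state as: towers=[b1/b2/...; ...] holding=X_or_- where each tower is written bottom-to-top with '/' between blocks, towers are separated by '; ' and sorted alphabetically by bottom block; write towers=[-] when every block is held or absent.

towers=[A; B; D/E; F/C] holding=G

before: towers=[A; B; D/E; F/C; G] holding=-
pre[pickup(G)]: clear(G) ok, ontable(G) ok, handempty ok
all met → apply pickup(G)
after:  towers=[A; B; D/E; F/C] holding=G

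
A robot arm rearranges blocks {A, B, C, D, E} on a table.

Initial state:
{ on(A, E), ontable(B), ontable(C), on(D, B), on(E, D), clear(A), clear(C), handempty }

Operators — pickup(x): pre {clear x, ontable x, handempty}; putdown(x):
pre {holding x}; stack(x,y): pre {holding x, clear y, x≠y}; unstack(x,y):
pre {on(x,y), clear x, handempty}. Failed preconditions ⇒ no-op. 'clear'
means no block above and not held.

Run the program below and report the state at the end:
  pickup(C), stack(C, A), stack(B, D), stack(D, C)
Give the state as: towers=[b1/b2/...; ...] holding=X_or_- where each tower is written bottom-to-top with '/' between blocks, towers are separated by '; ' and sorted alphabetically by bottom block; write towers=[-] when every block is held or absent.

towers=[B/D/E/A/C] holding=-

step 1 (pickup(C)): towers=[B/D/E/A] holding=C
step 2 (stack(C, A)): towers=[B/D/E/A/C] holding=-
step 3 (stack(B, D)) [no-op]: towers=[B/D/E/A/C] holding=-
step 4 (stack(D, C)) [no-op]: towers=[B/D/E/A/C] holding=-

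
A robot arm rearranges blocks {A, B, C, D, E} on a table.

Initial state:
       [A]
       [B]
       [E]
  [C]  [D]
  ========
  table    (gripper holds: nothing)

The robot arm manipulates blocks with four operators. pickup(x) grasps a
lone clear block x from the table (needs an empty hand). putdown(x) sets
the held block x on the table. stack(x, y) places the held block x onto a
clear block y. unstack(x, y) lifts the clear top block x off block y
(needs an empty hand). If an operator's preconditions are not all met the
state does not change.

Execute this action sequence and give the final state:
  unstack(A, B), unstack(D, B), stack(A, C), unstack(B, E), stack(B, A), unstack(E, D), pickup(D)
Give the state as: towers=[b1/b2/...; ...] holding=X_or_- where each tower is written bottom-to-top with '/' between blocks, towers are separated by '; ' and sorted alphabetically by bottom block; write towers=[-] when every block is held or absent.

step 1 (unstack(A, B)): towers=[C; D/E/B] holding=A
step 2 (unstack(D, B)) [no-op]: towers=[C; D/E/B] holding=A
step 3 (stack(A, C)): towers=[C/A; D/E/B] holding=-
step 4 (unstack(B, E)): towers=[C/A; D/E] holding=B
step 5 (stack(B, A)): towers=[C/A/B; D/E] holding=-
step 6 (unstack(E, D)): towers=[C/A/B; D] holding=E
step 7 (pickup(D)) [no-op]: towers=[C/A/B; D] holding=E

towers=[C/A/B; D] holding=E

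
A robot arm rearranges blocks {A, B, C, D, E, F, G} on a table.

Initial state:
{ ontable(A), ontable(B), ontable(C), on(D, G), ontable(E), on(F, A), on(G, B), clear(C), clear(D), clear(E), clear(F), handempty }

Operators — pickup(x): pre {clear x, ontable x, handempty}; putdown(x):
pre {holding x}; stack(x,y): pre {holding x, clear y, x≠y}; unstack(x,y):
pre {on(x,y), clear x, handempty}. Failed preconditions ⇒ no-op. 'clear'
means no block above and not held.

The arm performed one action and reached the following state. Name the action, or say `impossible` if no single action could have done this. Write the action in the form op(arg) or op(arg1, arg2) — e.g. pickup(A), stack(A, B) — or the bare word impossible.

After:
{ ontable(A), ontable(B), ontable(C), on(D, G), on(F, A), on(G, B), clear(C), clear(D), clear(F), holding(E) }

pickup(E)

target: towers=[A/F; B/G/D; C] holding=E
     unstack(F, A) → towers=[A; B/G/D; C; E] holding=F
     unstack(D, G) → towers=[A/F; B/G; C; E] holding=D
         pickup(E) → towers=[A/F; B/G/D; C] holding=E  ← match
         pickup(C) → towers=[A/F; B/G/D; E] holding=C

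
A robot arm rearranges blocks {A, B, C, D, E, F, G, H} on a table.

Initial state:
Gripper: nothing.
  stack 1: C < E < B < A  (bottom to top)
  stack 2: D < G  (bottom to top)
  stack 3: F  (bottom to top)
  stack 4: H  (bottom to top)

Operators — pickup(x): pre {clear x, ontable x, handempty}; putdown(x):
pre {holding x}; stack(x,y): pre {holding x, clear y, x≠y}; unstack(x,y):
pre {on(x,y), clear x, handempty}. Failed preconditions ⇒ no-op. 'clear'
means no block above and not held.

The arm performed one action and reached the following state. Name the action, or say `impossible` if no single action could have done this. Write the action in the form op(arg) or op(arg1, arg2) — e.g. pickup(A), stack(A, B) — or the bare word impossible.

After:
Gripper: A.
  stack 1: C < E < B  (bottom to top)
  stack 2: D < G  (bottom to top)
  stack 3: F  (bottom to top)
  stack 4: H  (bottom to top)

unstack(A, B)

target: towers=[C/E/B; D/G; F; H] holding=A
     unstack(G, D) → towers=[C/E/B/A; D; F; H] holding=G
     unstack(A, B) → towers=[C/E/B; D/G; F; H] holding=A  ← match
         pickup(H) → towers=[C/E/B/A; D/G; F] holding=H
         pickup(F) → towers=[C/E/B/A; D/G; H] holding=F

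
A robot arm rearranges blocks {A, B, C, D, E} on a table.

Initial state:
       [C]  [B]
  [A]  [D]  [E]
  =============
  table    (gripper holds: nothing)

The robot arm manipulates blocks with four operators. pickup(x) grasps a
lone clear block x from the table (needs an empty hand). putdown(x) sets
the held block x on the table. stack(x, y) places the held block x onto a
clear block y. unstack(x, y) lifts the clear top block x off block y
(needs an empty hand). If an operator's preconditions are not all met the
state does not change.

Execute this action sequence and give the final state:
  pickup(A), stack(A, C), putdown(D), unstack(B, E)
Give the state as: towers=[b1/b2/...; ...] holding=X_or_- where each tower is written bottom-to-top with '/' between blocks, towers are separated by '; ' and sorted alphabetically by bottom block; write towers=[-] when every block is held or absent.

towers=[D/C/A; E] holding=B

step 1 (pickup(A)): towers=[D/C; E/B] holding=A
step 2 (stack(A, C)): towers=[D/C/A; E/B] holding=-
step 3 (putdown(D)) [no-op]: towers=[D/C/A; E/B] holding=-
step 4 (unstack(B, E)): towers=[D/C/A; E] holding=B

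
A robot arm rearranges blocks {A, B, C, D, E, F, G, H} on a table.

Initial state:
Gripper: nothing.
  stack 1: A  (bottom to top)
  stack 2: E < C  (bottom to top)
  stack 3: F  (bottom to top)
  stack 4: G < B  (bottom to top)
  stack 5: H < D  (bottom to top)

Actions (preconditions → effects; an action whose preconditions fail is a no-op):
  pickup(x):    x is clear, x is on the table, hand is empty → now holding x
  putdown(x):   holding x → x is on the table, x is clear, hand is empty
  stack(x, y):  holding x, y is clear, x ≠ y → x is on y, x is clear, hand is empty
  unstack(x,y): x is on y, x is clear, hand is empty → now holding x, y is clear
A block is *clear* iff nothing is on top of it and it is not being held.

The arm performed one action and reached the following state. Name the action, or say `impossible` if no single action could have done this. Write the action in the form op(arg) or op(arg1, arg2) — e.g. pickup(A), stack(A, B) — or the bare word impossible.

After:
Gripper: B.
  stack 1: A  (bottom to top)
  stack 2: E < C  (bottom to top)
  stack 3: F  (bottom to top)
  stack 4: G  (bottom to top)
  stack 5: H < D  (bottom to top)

target: towers=[A; E/C; F; G; H/D] holding=B
         pickup(A) → towers=[E/C; F; G/B; H/D] holding=A
     unstack(B, G) → towers=[A; E/C; F; G; H/D] holding=B  ← match
         pickup(F) → towers=[A; E/C; G/B; H/D] holding=F
     unstack(D, H) → towers=[A; E/C; F; G/B; H] holding=D
     unstack(C, E) → towers=[A; E; F; G/B; H/D] holding=C

unstack(B, G)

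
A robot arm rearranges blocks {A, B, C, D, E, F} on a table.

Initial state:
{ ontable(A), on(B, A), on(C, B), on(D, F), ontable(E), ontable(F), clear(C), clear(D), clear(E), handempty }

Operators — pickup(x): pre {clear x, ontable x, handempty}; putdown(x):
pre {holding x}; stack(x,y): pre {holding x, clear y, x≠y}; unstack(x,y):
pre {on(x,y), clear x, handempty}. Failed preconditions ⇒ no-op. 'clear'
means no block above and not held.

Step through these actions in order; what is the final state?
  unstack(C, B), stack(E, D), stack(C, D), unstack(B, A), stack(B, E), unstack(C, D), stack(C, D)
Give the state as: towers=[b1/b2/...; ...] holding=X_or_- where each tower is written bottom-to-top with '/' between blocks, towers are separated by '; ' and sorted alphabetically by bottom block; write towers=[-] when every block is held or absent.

towers=[A; E/B; F/D/C] holding=-

step 1 (unstack(C, B)): towers=[A/B; E; F/D] holding=C
step 2 (stack(E, D)) [no-op]: towers=[A/B; E; F/D] holding=C
step 3 (stack(C, D)): towers=[A/B; E; F/D/C] holding=-
step 4 (unstack(B, A)): towers=[A; E; F/D/C] holding=B
step 5 (stack(B, E)): towers=[A; E/B; F/D/C] holding=-
step 6 (unstack(C, D)): towers=[A; E/B; F/D] holding=C
step 7 (stack(C, D)): towers=[A; E/B; F/D/C] holding=-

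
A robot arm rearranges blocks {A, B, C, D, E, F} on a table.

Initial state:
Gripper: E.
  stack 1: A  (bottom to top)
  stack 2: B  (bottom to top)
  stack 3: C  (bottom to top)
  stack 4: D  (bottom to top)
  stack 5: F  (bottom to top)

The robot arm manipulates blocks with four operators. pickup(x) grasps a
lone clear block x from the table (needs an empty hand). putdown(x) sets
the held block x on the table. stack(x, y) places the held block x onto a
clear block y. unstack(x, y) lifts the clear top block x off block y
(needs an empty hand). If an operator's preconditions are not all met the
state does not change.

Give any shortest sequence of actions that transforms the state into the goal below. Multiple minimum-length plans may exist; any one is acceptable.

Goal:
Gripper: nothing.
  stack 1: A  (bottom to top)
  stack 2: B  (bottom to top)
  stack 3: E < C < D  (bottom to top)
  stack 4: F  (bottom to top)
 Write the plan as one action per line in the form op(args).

step 1 (putdown(E)): towers=[A; B; C; D; E; F] holding=-
step 2 (pickup(C)): towers=[A; B; D; E; F] holding=C
step 3 (stack(C, E)): towers=[A; B; D; E/C; F] holding=-
step 4 (pickup(D)): towers=[A; B; E/C; F] holding=D
step 5 (stack(D, C)): towers=[A; B; E/C/D; F] holding=-
goal check: towers=[A; B; E/C/D; F] holding=- — reached (length 5, optimal by BFS)

putdown(E)
pickup(C)
stack(C, E)
pickup(D)
stack(D, C)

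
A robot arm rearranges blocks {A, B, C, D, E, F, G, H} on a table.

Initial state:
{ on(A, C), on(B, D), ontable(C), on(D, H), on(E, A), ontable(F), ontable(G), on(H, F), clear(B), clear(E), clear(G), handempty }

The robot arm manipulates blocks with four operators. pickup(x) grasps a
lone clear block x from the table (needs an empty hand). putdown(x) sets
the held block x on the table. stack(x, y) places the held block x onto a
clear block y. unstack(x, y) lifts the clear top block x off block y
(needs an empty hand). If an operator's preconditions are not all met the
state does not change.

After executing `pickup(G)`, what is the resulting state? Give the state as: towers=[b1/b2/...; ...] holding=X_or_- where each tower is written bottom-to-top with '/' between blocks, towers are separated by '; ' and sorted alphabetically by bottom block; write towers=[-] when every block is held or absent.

before: towers=[C/A/E; F/H/D/B; G] holding=-
pre[pickup(G)]: clear(G) yes, ontable(G) yes, handempty yes
all met → apply pickup(G)
after:  towers=[C/A/E; F/H/D/B] holding=G

towers=[C/A/E; F/H/D/B] holding=G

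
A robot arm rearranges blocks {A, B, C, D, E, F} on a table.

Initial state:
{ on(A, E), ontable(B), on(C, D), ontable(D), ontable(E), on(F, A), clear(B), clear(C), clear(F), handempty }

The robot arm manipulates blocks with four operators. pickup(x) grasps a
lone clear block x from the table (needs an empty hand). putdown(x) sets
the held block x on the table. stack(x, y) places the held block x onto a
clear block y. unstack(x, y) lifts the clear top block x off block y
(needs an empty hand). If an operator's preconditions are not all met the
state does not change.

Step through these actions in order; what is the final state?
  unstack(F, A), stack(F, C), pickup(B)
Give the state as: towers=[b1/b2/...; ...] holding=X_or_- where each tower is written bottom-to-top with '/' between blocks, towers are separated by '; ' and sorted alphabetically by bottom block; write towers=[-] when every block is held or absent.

towers=[D/C/F; E/A] holding=B

step 1 (unstack(F, A)): towers=[B; D/C; E/A] holding=F
step 2 (stack(F, C)): towers=[B; D/C/F; E/A] holding=-
step 3 (pickup(B)): towers=[D/C/F; E/A] holding=B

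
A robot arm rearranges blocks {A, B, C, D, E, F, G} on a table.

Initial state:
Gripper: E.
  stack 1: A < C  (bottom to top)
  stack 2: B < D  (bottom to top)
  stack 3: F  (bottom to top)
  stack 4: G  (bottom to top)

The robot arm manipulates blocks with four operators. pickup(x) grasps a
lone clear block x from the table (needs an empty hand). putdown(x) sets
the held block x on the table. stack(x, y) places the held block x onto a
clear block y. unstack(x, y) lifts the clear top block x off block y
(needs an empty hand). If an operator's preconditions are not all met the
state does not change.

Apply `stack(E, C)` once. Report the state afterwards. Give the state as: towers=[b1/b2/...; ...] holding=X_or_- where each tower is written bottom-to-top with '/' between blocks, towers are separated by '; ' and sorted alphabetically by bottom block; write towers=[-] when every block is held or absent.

towers=[A/C/E; B/D; F; G] holding=-

before: towers=[A/C; B/D; F; G] holding=E
pre[stack(E, C)]: holding(E) ok, clear(C) ok, E≠C ok
all met → apply stack(E, C)
after:  towers=[A/C/E; B/D; F; G] holding=-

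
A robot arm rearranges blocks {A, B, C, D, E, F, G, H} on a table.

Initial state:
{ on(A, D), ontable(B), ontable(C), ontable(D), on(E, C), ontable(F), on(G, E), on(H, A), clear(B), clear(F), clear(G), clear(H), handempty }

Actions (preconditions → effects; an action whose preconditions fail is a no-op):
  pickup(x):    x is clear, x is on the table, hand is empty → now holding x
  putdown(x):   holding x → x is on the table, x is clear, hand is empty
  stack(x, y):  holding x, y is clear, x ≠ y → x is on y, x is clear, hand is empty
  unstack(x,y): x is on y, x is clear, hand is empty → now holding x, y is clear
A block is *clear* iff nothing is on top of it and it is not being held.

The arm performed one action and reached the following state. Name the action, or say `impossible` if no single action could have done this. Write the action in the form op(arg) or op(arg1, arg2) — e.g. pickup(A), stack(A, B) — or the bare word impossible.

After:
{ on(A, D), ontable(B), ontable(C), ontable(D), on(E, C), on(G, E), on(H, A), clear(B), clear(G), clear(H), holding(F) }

pickup(F)

target: towers=[B; C/E/G; D/A/H] holding=F
     unstack(G, E) → towers=[B; C/E; D/A/H; F] holding=G
     unstack(H, A) → towers=[B; C/E/G; D/A; F] holding=H
         pickup(B) → towers=[C/E/G; D/A/H; F] holding=B
         pickup(F) → towers=[B; C/E/G; D/A/H] holding=F  ← match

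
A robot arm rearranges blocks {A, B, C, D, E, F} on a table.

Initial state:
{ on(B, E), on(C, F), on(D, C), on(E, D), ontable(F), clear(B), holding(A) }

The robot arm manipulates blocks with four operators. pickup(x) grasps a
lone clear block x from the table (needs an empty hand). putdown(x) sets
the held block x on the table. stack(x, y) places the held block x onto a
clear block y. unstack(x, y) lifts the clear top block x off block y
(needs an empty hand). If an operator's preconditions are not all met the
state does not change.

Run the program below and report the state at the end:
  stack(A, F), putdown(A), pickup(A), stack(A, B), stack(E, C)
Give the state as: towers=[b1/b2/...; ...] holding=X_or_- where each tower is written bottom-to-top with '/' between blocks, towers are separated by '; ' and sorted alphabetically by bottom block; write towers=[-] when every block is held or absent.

step 1 (stack(A, F)) [no-op]: towers=[F/C/D/E/B] holding=A
step 2 (putdown(A)): towers=[A; F/C/D/E/B] holding=-
step 3 (pickup(A)): towers=[F/C/D/E/B] holding=A
step 4 (stack(A, B)): towers=[F/C/D/E/B/A] holding=-
step 5 (stack(E, C)) [no-op]: towers=[F/C/D/E/B/A] holding=-

towers=[F/C/D/E/B/A] holding=-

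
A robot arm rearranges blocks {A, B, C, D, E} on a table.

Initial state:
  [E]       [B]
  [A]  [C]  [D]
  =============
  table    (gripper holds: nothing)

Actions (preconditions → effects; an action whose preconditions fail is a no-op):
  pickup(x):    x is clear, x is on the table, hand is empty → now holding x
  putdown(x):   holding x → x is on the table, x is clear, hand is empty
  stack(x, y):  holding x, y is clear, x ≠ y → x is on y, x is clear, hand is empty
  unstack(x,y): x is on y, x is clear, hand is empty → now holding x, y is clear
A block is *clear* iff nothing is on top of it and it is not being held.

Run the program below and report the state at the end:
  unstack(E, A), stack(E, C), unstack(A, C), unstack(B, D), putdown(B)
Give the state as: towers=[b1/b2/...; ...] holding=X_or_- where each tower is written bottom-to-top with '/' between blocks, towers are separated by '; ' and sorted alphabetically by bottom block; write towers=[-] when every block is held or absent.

towers=[A; B; C/E; D] holding=-

step 1 (unstack(E, A)): towers=[A; C; D/B] holding=E
step 2 (stack(E, C)): towers=[A; C/E; D/B] holding=-
step 3 (unstack(A, C)) [no-op]: towers=[A; C/E; D/B] holding=-
step 4 (unstack(B, D)): towers=[A; C/E; D] holding=B
step 5 (putdown(B)): towers=[A; B; C/E; D] holding=-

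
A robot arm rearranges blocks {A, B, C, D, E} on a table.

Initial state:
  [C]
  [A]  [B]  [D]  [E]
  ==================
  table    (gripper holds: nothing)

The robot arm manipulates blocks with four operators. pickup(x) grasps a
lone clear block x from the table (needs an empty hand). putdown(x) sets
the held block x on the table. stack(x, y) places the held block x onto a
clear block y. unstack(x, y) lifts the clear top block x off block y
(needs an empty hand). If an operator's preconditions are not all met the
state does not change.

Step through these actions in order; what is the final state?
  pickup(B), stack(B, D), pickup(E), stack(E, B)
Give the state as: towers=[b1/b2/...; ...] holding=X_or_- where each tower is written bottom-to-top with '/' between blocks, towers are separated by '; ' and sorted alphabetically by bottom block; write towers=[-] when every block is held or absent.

towers=[A/C; D/B/E] holding=-

step 1 (pickup(B)): towers=[A/C; D; E] holding=B
step 2 (stack(B, D)): towers=[A/C; D/B; E] holding=-
step 3 (pickup(E)): towers=[A/C; D/B] holding=E
step 4 (stack(E, B)): towers=[A/C; D/B/E] holding=-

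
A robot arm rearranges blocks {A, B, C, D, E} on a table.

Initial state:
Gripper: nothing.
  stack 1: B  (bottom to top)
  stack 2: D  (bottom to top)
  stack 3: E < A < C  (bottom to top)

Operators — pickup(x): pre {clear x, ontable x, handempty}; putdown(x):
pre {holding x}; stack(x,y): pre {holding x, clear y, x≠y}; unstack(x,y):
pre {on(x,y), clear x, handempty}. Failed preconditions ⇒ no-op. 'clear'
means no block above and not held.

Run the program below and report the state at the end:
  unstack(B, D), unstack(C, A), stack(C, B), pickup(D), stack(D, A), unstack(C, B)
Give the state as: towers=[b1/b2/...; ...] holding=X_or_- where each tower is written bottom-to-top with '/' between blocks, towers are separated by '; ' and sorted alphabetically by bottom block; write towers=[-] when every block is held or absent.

towers=[B; E/A/D] holding=C

step 1 (unstack(B, D)) [no-op]: towers=[B; D; E/A/C] holding=-
step 2 (unstack(C, A)): towers=[B; D; E/A] holding=C
step 3 (stack(C, B)): towers=[B/C; D; E/A] holding=-
step 4 (pickup(D)): towers=[B/C; E/A] holding=D
step 5 (stack(D, A)): towers=[B/C; E/A/D] holding=-
step 6 (unstack(C, B)): towers=[B; E/A/D] holding=C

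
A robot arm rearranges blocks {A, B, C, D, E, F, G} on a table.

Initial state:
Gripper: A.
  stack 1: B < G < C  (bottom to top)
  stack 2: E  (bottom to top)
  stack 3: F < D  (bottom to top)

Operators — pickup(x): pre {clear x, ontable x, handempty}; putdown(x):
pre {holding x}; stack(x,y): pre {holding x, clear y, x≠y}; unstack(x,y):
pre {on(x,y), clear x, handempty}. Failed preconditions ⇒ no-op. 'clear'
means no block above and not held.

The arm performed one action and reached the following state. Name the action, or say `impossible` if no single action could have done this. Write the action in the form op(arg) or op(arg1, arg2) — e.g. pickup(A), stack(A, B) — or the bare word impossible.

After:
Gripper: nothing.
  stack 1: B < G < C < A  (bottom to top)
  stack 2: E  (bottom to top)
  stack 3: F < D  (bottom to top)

stack(A, C)

target: towers=[B/G/C/A; E; F/D] holding=-
        putdown(A) → towers=[A; B/G/C; E; F/D] holding=-
       stack(A, D) → towers=[B/G/C; E; F/D/A] holding=-
       stack(A, E) → towers=[B/G/C; E/A; F/D] holding=-
       stack(A, C) → towers=[B/G/C/A; E; F/D] holding=-  ← match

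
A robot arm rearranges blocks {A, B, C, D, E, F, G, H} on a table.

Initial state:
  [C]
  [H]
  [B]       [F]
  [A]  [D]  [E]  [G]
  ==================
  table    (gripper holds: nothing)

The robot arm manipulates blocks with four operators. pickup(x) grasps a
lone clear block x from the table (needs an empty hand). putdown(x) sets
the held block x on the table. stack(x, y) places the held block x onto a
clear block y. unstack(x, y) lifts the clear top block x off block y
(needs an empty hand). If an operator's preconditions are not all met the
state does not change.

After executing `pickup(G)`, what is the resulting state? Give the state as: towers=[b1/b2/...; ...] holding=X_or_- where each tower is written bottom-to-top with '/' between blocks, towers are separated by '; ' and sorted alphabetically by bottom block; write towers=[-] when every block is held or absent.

towers=[A/B/H/C; D; E/F] holding=G

before: towers=[A/B/H/C; D; E/F; G] holding=-
pre[pickup(G)]: clear(G) ok, ontable(G) ok, handempty ok
all met → apply pickup(G)
after:  towers=[A/B/H/C; D; E/F] holding=G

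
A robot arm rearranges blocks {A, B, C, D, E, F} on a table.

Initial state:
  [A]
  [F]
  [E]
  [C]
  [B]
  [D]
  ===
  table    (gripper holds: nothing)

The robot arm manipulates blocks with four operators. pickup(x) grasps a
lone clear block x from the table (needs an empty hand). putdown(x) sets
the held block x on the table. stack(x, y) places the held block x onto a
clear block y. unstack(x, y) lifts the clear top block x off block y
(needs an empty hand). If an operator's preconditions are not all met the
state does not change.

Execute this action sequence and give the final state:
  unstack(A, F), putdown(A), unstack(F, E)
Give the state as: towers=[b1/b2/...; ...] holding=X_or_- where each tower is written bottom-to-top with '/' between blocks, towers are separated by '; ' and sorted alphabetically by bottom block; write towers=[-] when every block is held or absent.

step 1 (unstack(A, F)): towers=[D/B/C/E/F] holding=A
step 2 (putdown(A)): towers=[A; D/B/C/E/F] holding=-
step 3 (unstack(F, E)): towers=[A; D/B/C/E] holding=F

towers=[A; D/B/C/E] holding=F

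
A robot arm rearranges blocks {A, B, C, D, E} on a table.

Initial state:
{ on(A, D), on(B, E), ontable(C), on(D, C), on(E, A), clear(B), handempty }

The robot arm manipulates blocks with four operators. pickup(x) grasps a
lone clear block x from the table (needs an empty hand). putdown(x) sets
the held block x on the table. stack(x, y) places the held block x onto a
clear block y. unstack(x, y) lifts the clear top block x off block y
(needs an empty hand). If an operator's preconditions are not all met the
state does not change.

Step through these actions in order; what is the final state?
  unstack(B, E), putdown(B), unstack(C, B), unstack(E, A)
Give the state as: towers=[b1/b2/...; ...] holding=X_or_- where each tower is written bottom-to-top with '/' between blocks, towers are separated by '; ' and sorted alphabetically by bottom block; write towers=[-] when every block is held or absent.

towers=[B; C/D/A] holding=E

step 1 (unstack(B, E)): towers=[C/D/A/E] holding=B
step 2 (putdown(B)): towers=[B; C/D/A/E] holding=-
step 3 (unstack(C, B)) [no-op]: towers=[B; C/D/A/E] holding=-
step 4 (unstack(E, A)): towers=[B; C/D/A] holding=E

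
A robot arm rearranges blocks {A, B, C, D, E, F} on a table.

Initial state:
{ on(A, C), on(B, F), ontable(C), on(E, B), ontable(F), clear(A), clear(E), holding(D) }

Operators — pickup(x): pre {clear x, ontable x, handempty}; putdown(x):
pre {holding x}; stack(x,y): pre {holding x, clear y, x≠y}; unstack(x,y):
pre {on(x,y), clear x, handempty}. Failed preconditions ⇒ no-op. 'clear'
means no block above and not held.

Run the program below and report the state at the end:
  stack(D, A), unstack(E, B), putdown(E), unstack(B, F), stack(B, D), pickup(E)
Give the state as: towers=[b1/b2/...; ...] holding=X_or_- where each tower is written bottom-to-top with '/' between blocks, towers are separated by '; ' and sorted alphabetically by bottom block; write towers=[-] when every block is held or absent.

step 1 (stack(D, A)): towers=[C/A/D; F/B/E] holding=-
step 2 (unstack(E, B)): towers=[C/A/D; F/B] holding=E
step 3 (putdown(E)): towers=[C/A/D; E; F/B] holding=-
step 4 (unstack(B, F)): towers=[C/A/D; E; F] holding=B
step 5 (stack(B, D)): towers=[C/A/D/B; E; F] holding=-
step 6 (pickup(E)): towers=[C/A/D/B; F] holding=E

towers=[C/A/D/B; F] holding=E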